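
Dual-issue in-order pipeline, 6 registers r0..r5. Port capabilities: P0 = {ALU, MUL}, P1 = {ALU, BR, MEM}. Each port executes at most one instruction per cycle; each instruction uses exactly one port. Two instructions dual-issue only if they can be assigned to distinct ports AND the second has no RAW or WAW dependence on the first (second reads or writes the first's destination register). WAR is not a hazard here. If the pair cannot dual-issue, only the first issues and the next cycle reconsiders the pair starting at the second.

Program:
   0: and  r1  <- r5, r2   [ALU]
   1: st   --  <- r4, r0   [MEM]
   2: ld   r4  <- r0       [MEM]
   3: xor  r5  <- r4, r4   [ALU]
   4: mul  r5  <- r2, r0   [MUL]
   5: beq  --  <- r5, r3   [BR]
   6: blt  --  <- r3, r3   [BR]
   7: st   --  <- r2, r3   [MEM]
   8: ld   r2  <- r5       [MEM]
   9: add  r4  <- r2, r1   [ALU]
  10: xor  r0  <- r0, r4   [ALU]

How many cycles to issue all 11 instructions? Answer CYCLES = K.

c0: i0+i1 and+st  2-wide
c1: i2 ld  RAW r4
c2: i3 xor  WAW r5
c3: i4 mul  RAW r5
c4: i5 beq  no-port BR/BR
c5: i6 blt  no-port BR/MEM
c6: i7 st  no-port MEM/MEM
c7: i8 ld  RAW r2
c8: i9 add  RAW r4
c9: i10 xor  tail

CYCLES = 10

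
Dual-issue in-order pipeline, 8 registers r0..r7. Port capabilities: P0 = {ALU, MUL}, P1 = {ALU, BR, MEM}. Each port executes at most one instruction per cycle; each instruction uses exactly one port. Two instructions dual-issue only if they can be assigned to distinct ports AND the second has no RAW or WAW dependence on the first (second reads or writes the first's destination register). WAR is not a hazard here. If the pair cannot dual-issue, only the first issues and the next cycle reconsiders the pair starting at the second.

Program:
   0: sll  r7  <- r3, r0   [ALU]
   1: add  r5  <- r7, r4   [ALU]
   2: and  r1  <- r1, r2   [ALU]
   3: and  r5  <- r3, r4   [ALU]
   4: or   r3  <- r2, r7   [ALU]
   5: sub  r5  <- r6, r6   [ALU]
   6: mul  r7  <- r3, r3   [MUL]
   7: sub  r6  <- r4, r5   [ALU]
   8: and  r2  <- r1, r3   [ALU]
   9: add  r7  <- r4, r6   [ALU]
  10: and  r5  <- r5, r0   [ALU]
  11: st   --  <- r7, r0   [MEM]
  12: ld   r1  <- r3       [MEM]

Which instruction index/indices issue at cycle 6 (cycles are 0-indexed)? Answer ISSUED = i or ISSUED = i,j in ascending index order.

ISSUED = 11

0. sll @i0  | RAW r7
1. add/and @i1+i2  | 2-wide
2. and/or @i3+i4  | 2-wide
3. sub/mul @i5+i6  | 2-wide
4. sub/and @i7+i8  | 2-wide
5. add/and @i9+i10  | 2-wide
6. st @i11  | no-port MEM/MEM
7. ld @i12  | tail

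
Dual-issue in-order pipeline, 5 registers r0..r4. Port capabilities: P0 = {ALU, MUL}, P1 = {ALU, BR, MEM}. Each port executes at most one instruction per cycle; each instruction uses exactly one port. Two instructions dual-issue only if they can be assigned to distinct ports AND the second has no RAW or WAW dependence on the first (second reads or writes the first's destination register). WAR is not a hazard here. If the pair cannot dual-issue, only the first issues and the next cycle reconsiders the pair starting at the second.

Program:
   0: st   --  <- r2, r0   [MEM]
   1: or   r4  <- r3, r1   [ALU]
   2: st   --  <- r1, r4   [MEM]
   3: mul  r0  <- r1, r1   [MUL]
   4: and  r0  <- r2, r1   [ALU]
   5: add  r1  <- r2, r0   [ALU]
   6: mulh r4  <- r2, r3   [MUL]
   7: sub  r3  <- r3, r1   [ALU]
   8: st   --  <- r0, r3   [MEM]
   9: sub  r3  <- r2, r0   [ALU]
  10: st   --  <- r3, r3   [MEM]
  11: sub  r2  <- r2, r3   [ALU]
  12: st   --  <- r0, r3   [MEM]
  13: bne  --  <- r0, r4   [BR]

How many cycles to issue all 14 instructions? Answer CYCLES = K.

CYCLES = 9

[0] i0+i1  st.MEM or.ALU  -- pair
[1] i2+i3  st.MEM mul.MUL  -- pair
[2] i4  and.ALU  -- RAW r0
[3] i5+i6  add.ALU mulh.MUL  -- pair
[4] i7  sub.ALU  -- RAW r3
[5] i8+i9  st.MEM sub.ALU  -- pair
[6] i10+i11  st.MEM sub.ALU  -- pair
[7] i12  st.MEM  -- no-port MEM/BR
[8] i13  bne.BR  -- tail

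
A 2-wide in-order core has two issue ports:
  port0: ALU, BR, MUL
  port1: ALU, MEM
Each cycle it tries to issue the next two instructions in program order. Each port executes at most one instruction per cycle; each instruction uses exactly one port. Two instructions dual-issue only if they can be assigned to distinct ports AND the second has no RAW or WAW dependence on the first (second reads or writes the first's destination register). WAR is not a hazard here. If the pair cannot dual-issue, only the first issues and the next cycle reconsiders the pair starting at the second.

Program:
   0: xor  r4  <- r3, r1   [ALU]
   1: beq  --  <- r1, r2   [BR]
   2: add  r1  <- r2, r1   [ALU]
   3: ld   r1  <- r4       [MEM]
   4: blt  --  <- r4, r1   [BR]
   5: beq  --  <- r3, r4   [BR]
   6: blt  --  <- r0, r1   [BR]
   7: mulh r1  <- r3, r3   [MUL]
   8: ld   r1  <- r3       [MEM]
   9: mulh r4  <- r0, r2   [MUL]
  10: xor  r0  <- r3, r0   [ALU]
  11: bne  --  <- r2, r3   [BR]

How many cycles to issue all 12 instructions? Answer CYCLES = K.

CYCLES = 9

[0] i0&i1  xor beq  -- dual
[1] i2  add  -- WAW r1
[2] i3  ld  -- RAW r1
[3] i4  blt  -- no-port BR/BR
[4] i5  beq  -- no-port BR/BR
[5] i6  blt  -- no-port BR/MUL
[6] i7  mulh  -- WAW r1
[7] i8&i9  ld mulh  -- dual
[8] i10&i11  xor bne  -- dual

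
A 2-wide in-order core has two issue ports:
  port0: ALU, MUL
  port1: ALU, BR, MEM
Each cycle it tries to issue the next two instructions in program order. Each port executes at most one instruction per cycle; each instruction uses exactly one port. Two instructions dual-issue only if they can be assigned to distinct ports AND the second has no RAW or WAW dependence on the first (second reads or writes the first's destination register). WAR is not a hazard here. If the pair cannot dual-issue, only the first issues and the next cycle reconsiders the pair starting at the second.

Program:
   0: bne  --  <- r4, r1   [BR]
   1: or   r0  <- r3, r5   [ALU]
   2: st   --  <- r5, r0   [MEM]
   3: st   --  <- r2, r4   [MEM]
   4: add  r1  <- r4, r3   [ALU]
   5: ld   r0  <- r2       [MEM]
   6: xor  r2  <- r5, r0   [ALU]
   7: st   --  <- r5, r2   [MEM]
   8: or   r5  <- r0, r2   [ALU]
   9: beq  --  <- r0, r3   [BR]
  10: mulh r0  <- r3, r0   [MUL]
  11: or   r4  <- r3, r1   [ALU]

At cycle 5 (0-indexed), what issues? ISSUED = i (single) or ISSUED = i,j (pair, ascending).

ISSUED = 7,8

[0] i0/i1  bne.BR/or.ALU  -- 2-wide
[1] i2  st.MEM  -- no-port MEM/MEM
[2] i3/i4  st.MEM/add.ALU  -- 2-wide
[3] i5  ld.MEM  -- RAW r0
[4] i6  xor.ALU  -- RAW r2
[5] i7/i8  st.MEM/or.ALU  -- 2-wide
[6] i9/i10  beq.BR/mulh.MUL  -- 2-wide
[7] i11  or.ALU  -- tail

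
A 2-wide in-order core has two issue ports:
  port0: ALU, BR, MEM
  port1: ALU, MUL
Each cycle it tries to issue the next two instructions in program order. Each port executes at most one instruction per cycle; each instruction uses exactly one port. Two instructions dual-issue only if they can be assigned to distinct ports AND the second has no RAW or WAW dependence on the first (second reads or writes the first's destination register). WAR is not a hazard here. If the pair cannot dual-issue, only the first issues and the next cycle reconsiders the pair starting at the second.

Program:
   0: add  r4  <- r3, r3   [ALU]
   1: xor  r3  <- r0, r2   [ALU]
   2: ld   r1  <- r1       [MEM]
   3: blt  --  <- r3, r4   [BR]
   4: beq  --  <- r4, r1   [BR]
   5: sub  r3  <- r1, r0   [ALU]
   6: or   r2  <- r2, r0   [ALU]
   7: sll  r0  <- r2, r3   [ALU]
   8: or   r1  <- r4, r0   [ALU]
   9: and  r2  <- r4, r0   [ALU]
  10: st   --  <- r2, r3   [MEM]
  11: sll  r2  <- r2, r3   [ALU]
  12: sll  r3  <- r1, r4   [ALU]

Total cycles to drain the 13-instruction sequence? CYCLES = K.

c0: i0+i1 add xor  dual
c1: i2 ld  no-port MEM/BR
c2: i3 blt  no-port BR/BR
c3: i4+i5 beq sub  dual
c4: i6 or  RAW r2
c5: i7 sll  RAW r0
c6: i8+i9 or and  dual
c7: i10+i11 st sll  dual
c8: i12 sll  tail

CYCLES = 9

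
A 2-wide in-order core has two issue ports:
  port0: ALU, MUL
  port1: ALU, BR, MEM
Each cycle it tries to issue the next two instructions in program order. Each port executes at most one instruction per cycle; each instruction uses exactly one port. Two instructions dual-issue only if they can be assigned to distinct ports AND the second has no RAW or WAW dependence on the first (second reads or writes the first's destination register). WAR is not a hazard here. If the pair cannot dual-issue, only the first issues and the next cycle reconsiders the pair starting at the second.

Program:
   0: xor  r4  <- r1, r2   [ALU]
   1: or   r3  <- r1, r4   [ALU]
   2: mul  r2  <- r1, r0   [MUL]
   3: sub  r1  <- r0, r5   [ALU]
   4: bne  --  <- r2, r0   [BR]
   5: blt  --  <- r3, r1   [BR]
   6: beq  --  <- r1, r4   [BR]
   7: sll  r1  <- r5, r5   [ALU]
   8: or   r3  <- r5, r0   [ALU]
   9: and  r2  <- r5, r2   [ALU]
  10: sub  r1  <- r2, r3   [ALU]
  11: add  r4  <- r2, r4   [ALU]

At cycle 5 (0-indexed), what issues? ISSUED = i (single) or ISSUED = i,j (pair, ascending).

ISSUED = 8,9

#0 head=0: xor i0 RAW r4
#1 head=1: or/mul i1,i2 2-wide
#2 head=3: sub/bne i3,i4 2-wide
#3 head=5: blt i5 no-port BR/BR
#4 head=6: beq/sll i6,i7 2-wide
#5 head=8: or/and i8,i9 2-wide
#6 head=10: sub/add i10,i11 2-wide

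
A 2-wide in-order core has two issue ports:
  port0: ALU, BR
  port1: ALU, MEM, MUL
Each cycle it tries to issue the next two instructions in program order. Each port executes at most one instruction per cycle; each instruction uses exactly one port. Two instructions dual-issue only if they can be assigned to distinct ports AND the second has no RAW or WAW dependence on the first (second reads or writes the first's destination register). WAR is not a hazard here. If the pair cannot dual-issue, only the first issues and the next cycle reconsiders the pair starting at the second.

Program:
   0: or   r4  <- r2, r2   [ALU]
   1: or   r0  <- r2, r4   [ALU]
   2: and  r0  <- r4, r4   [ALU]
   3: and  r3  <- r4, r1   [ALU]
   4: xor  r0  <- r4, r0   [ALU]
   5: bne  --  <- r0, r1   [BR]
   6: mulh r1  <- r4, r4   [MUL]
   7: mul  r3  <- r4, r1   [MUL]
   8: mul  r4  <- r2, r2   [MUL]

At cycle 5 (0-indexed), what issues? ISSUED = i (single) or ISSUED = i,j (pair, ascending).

0. or.ALU @i0  | RAW r4
1. or.ALU @i1  | WAW r0
2. and.ALU+and.ALU @i2&i3  | 2-wide
3. xor.ALU @i4  | RAW r0
4. bne.BR+mulh.MUL @i5&i6  | 2-wide
5. mul.MUL @i7  | no-port MUL/MUL
6. mul.MUL @i8  | tail

ISSUED = 7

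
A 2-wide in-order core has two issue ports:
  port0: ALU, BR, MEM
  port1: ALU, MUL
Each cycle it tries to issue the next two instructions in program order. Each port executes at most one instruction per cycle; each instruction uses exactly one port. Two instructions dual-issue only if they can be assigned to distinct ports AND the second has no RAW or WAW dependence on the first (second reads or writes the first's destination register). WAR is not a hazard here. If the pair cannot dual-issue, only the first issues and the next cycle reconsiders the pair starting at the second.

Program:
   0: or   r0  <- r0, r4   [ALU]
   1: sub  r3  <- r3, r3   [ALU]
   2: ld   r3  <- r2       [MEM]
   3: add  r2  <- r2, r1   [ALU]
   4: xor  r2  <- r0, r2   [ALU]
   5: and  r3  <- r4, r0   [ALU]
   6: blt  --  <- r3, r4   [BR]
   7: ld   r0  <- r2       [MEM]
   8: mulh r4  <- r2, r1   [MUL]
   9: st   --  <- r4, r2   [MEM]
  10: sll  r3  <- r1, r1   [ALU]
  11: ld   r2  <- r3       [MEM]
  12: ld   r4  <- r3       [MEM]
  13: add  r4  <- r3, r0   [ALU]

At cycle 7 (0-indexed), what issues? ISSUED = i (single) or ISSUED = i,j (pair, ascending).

ISSUED = 12

  cy0 -> i0+i1 (or/sub) 2-wide
  cy1 -> i2+i3 (ld/add) 2-wide
  cy2 -> i4+i5 (xor/and) 2-wide
  cy3 -> i6 (blt) no-port BR/MEM
  cy4 -> i7+i8 (ld/mulh) 2-wide
  cy5 -> i9+i10 (st/sll) 2-wide
  cy6 -> i11 (ld) no-port MEM/MEM
  cy7 -> i12 (ld) WAW r4
  cy8 -> i13 (add) tail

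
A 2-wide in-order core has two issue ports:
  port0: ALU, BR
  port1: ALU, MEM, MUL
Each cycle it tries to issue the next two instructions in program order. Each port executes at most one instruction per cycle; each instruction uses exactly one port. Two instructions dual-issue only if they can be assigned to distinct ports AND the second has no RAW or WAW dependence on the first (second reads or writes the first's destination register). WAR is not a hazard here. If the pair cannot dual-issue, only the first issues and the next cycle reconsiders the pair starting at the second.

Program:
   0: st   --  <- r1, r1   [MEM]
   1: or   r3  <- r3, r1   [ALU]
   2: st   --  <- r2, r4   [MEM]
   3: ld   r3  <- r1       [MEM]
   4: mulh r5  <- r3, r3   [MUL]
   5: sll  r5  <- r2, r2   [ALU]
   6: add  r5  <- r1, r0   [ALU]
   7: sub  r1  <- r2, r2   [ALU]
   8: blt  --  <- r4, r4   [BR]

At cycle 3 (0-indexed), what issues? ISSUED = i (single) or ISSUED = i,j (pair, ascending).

t=0 i0,i1:st/or ; 2-wide
t=1 i2:st ; no-port MEM/MEM
t=2 i3:ld ; no-port MEM/MUL
t=3 i4:mulh ; WAW r5
t=4 i5:sll ; WAW r5
t=5 i6,i7:add/sub ; 2-wide
t=6 i8:blt ; tail

ISSUED = 4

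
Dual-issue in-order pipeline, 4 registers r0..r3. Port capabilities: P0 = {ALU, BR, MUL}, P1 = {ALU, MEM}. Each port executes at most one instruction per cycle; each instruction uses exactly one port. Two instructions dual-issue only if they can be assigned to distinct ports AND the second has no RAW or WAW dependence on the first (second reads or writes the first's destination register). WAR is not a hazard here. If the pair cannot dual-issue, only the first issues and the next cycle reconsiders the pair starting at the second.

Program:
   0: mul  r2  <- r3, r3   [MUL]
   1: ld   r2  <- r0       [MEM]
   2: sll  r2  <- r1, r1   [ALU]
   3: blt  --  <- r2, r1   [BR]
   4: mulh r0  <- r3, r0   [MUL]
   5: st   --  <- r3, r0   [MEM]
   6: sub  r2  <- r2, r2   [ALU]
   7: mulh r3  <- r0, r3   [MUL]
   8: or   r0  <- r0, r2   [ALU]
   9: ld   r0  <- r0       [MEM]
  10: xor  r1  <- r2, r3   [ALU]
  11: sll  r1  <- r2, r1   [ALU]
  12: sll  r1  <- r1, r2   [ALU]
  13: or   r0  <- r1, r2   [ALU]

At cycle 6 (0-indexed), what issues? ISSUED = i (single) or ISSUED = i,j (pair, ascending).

c0: i0 mul  WAW r2
c1: i1 ld  WAW r2
c2: i2 sll  RAW r2
c3: i3 blt  no-port BR/MUL
c4: i4 mulh  RAW r0
c5: i5+i6 st sub  2-wide
c6: i7+i8 mulh or  2-wide
c7: i9+i10 ld xor  2-wide
c8: i11 sll  RAW+WAW r1
c9: i12 sll  RAW r1
c10: i13 or  tail

ISSUED = 7,8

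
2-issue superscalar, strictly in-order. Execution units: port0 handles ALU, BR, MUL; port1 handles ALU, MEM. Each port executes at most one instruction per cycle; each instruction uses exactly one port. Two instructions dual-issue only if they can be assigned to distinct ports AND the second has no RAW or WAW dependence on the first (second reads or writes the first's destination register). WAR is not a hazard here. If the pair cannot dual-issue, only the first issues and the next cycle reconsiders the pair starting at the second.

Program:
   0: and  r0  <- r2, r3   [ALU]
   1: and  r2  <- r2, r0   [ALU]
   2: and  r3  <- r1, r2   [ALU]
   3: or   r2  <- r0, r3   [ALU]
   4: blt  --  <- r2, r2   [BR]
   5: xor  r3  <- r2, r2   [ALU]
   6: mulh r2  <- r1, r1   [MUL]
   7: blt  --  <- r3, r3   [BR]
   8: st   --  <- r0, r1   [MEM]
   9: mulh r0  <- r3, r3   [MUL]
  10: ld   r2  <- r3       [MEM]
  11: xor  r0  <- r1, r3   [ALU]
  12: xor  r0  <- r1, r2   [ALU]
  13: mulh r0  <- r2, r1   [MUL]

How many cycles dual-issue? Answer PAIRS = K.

t=0 i0:and.ALU ; RAW r0
t=1 i1:and.ALU ; RAW r2
t=2 i2:and.ALU ; RAW r3
t=3 i3:or.ALU ; RAW r2
t=4 i4&i5:blt.BR xor.ALU ; 2-wide
t=5 i6:mulh.MUL ; no-port MUL/BR
t=6 i7&i8:blt.BR st.MEM ; 2-wide
t=7 i9&i10:mulh.MUL ld.MEM ; 2-wide
t=8 i11:xor.ALU ; WAW r0
t=9 i12:xor.ALU ; WAW r0
t=10 i13:mulh.MUL ; tail

PAIRS = 3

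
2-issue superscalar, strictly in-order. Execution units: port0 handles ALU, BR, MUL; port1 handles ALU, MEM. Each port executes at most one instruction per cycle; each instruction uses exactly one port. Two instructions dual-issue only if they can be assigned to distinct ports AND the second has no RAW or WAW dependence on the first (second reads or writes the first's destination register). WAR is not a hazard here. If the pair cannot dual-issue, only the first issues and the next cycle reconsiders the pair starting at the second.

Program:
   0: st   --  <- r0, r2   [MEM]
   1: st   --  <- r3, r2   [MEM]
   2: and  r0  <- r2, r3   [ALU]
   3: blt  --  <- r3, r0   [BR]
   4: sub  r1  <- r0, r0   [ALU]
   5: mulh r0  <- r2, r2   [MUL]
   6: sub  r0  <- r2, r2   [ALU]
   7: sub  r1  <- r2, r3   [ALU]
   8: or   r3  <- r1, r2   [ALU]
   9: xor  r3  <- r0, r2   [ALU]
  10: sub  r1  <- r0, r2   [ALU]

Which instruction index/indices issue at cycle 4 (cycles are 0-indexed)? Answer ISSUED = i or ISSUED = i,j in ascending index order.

  cy0 -> i0 (st) no-port MEM/MEM
  cy1 -> i1&i2 (st and) dual
  cy2 -> i3&i4 (blt sub) dual
  cy3 -> i5 (mulh) WAW r0
  cy4 -> i6&i7 (sub sub) dual
  cy5 -> i8 (or) WAW r3
  cy6 -> i9&i10 (xor sub) dual

ISSUED = 6,7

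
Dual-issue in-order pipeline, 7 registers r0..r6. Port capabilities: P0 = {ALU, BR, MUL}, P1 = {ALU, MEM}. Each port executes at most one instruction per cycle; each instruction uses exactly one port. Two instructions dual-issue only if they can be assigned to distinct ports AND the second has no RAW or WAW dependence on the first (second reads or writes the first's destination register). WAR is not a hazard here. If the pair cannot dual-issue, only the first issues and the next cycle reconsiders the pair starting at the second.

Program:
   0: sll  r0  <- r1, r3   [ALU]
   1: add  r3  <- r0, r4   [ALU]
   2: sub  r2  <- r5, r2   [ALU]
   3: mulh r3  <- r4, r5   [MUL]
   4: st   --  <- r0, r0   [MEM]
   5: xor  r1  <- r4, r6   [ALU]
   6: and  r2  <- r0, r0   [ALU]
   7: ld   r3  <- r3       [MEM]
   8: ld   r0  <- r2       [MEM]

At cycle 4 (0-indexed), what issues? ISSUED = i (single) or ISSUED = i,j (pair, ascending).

ISSUED = 7

c0: i0 sll.ALU  RAW r0
c1: i1/i2 add.ALU+sub.ALU  dual
c2: i3/i4 mulh.MUL+st.MEM  dual
c3: i5/i6 xor.ALU+and.ALU  dual
c4: i7 ld.MEM  no-port MEM/MEM
c5: i8 ld.MEM  tail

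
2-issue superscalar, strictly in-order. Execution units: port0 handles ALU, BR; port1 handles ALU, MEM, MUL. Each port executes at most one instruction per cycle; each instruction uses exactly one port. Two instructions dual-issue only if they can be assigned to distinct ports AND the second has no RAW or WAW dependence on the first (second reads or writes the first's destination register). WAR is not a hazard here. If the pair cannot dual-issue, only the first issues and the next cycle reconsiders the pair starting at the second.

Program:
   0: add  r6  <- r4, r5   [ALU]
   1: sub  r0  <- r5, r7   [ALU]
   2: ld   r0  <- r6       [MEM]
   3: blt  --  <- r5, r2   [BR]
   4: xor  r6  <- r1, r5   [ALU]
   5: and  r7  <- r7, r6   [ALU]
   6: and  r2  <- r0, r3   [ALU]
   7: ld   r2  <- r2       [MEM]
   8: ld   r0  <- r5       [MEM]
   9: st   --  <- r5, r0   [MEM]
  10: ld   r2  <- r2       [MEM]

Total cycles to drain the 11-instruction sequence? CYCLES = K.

t=0 i0/i1:add.ALU;sub.ALU ; dual
t=1 i2/i3:ld.MEM;blt.BR ; dual
t=2 i4:xor.ALU ; RAW r6
t=3 i5/i6:and.ALU;and.ALU ; dual
t=4 i7:ld.MEM ; no-port MEM/MEM
t=5 i8:ld.MEM ; no-port MEM/MEM
t=6 i9:st.MEM ; no-port MEM/MEM
t=7 i10:ld.MEM ; tail

CYCLES = 8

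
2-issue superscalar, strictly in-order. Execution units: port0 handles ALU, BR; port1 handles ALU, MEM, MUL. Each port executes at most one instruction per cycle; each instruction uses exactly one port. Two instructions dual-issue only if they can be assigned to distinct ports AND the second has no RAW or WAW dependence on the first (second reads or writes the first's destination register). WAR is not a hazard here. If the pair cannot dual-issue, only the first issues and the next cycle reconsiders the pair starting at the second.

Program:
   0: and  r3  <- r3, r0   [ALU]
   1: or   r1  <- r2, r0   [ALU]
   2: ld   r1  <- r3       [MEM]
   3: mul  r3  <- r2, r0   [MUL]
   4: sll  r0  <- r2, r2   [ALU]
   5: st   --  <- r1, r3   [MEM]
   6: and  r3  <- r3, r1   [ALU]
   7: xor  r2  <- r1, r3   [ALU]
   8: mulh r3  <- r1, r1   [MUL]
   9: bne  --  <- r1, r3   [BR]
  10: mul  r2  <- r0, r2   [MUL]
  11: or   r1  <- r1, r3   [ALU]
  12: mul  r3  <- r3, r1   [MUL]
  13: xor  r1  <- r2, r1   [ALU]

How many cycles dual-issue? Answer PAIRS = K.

PAIRS = 6

c0: i0&i1 and or  pair
c1: i2 ld  no-port MEM/MUL
c2: i3&i4 mul sll  pair
c3: i5&i6 st and  pair
c4: i7&i8 xor mulh  pair
c5: i9&i10 bne mul  pair
c6: i11 or  RAW r1
c7: i12&i13 mul xor  pair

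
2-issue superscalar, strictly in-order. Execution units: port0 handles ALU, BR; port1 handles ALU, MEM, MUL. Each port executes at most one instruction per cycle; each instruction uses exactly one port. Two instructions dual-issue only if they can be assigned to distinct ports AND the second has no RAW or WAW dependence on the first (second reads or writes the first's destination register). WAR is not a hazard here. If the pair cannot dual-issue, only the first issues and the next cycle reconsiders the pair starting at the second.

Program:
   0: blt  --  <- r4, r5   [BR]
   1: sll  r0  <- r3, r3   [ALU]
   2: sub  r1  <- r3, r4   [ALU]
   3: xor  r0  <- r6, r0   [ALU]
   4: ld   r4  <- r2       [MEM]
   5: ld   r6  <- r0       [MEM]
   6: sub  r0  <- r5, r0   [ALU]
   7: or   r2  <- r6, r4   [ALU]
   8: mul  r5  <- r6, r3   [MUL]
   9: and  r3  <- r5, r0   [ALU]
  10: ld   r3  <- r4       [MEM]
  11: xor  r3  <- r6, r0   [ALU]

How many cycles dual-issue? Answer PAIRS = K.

t=0 i0,i1:blt+sll ; pair
t=1 i2,i3:sub+xor ; pair
t=2 i4:ld ; no-port MEM/MEM
t=3 i5,i6:ld+sub ; pair
t=4 i7,i8:or+mul ; pair
t=5 i9:and ; WAW r3
t=6 i10:ld ; WAW r3
t=7 i11:xor ; tail

PAIRS = 4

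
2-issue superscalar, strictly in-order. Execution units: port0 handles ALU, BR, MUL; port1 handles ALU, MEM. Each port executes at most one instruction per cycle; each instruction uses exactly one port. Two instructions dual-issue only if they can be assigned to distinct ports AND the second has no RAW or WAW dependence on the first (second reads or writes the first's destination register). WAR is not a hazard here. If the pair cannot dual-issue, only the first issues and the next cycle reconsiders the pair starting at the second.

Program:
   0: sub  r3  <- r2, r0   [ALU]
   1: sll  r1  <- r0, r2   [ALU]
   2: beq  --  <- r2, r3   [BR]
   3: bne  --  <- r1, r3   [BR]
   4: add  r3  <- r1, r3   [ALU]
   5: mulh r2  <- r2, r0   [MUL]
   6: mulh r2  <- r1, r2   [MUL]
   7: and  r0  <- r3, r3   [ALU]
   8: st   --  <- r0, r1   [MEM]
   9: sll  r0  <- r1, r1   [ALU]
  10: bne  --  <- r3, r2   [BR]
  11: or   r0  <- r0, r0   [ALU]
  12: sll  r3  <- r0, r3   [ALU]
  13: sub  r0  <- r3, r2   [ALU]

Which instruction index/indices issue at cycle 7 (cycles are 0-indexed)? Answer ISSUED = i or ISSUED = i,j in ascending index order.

ISSUED = 12

c0: i0,i1 sub.ALU+sll.ALU  2-wide
c1: i2 beq.BR  no-port BR/BR
c2: i3,i4 bne.BR+add.ALU  2-wide
c3: i5 mulh.MUL  no-port MUL/MUL
c4: i6,i7 mulh.MUL+and.ALU  2-wide
c5: i8,i9 st.MEM+sll.ALU  2-wide
c6: i10,i11 bne.BR+or.ALU  2-wide
c7: i12 sll.ALU  RAW r3
c8: i13 sub.ALU  tail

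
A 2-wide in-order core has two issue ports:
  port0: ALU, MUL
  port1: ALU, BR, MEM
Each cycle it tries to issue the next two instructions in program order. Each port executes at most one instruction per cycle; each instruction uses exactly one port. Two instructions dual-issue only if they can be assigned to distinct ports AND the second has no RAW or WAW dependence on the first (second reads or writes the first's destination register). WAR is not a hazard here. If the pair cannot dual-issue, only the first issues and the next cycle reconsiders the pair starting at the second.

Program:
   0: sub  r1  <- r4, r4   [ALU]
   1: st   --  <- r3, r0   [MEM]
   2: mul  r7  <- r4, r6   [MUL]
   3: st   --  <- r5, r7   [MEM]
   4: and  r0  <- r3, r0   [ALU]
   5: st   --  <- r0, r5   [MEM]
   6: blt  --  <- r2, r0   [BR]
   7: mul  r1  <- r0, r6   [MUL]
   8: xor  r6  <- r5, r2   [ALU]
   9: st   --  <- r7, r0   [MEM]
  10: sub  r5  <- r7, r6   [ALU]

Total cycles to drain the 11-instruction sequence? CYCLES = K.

t=0 i0,i1:sub;st ; 2-wide
t=1 i2:mul ; RAW r7
t=2 i3,i4:st;and ; 2-wide
t=3 i5:st ; no-port MEM/BR
t=4 i6,i7:blt;mul ; 2-wide
t=5 i8,i9:xor;st ; 2-wide
t=6 i10:sub ; tail

CYCLES = 7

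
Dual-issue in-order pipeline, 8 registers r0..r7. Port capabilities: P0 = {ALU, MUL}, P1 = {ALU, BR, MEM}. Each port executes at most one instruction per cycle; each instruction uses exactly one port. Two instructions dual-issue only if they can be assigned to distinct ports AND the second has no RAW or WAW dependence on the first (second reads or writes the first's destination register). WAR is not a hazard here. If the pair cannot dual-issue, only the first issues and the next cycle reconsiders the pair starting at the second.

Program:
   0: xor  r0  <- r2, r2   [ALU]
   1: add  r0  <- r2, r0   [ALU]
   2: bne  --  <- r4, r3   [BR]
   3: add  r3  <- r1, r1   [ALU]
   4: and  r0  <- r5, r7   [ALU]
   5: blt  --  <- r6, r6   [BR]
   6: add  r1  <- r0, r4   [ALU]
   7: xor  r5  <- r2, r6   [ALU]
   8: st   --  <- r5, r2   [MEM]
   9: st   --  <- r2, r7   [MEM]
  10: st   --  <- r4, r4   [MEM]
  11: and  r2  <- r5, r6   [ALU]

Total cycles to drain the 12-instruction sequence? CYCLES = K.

  cy0 -> i0 (xor) RAW+WAW r0
  cy1 -> i1,i2 (add/bne) pair
  cy2 -> i3,i4 (add/and) pair
  cy3 -> i5,i6 (blt/add) pair
  cy4 -> i7 (xor) RAW r5
  cy5 -> i8 (st) no-port MEM/MEM
  cy6 -> i9 (st) no-port MEM/MEM
  cy7 -> i10,i11 (st/and) pair

CYCLES = 8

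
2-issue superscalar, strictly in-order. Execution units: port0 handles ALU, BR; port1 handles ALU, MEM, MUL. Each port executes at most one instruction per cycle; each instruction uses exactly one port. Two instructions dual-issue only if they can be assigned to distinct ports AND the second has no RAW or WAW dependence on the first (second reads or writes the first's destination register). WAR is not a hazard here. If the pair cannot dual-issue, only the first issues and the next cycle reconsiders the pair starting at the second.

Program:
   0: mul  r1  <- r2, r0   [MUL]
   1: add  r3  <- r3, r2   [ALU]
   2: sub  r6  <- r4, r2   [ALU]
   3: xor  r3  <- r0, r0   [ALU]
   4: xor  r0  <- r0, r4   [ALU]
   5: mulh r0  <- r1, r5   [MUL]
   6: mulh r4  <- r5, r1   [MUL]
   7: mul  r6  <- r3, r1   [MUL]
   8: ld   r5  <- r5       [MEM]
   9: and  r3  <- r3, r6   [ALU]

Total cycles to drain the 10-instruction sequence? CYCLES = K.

t=0 i0/i1:mul;add ; 2-wide
t=1 i2/i3:sub;xor ; 2-wide
t=2 i4:xor ; WAW r0
t=3 i5:mulh ; no-port MUL/MUL
t=4 i6:mulh ; no-port MUL/MUL
t=5 i7:mul ; no-port MUL/MEM
t=6 i8/i9:ld;and ; 2-wide

CYCLES = 7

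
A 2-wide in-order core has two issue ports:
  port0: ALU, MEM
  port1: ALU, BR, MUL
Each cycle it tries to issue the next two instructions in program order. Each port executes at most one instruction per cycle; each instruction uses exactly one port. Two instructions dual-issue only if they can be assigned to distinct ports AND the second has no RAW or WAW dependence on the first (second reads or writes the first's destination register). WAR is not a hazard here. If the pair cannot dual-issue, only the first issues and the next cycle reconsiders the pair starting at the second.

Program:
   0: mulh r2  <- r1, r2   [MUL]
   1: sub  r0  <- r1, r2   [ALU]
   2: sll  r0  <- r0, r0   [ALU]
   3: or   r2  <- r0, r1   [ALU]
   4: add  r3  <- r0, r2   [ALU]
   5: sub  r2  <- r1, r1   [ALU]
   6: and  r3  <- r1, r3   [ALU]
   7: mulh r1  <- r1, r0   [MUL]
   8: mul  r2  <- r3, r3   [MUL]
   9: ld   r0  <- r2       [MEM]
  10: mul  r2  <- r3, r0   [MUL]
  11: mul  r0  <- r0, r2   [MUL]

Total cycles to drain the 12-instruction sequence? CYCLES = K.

CYCLES = 10

#0 head=0: mulh.MUL i0 RAW r2
#1 head=1: sub.ALU i1 RAW+WAW r0
#2 head=2: sll.ALU i2 RAW r0
#3 head=3: or.ALU i3 RAW r2
#4 head=4: add.ALU;sub.ALU i4,i5 dual
#5 head=6: and.ALU;mulh.MUL i6,i7 dual
#6 head=8: mul.MUL i8 RAW r2
#7 head=9: ld.MEM i9 RAW r0
#8 head=10: mul.MUL i10 no-port MUL/MUL
#9 head=11: mul.MUL i11 tail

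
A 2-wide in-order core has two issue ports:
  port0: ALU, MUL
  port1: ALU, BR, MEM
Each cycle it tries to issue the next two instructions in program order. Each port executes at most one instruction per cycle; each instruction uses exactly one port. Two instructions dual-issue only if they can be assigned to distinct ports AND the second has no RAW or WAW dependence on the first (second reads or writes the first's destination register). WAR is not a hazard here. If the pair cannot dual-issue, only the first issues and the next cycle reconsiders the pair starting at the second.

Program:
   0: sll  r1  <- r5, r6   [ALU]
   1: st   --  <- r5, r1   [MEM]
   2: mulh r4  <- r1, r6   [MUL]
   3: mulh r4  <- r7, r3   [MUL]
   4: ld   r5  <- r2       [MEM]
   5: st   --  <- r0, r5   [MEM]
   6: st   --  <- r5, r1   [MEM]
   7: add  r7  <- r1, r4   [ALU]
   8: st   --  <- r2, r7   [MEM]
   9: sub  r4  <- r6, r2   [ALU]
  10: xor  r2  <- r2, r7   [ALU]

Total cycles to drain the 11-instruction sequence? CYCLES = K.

CYCLES = 7

0. sll @i0  | RAW r1
1. st;mulh @i1/i2  | pair
2. mulh;ld @i3/i4  | pair
3. st @i5  | no-port MEM/MEM
4. st;add @i6/i7  | pair
5. st;sub @i8/i9  | pair
6. xor @i10  | tail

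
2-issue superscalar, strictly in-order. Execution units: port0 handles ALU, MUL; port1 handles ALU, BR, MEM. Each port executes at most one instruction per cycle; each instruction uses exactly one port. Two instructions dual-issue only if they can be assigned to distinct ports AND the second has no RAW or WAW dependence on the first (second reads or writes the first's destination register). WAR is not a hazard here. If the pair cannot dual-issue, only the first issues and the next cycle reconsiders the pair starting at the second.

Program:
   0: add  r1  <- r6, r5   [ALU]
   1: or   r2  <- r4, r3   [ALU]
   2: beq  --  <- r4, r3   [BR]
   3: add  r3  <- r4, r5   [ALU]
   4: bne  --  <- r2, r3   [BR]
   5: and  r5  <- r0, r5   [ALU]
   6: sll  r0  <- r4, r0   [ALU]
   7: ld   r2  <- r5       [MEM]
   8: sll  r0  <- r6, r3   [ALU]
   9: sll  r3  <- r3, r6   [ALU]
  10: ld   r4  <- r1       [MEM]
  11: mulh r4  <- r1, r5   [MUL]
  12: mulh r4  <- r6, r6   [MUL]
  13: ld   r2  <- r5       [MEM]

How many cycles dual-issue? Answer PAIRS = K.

#0 head=0: add.ALU;or.ALU i0&i1 dual
#1 head=2: beq.BR;add.ALU i2&i3 dual
#2 head=4: bne.BR;and.ALU i4&i5 dual
#3 head=6: sll.ALU;ld.MEM i6&i7 dual
#4 head=8: sll.ALU;sll.ALU i8&i9 dual
#5 head=10: ld.MEM i10 WAW r4
#6 head=11: mulh.MUL i11 no-port MUL/MUL
#7 head=12: mulh.MUL;ld.MEM i12&i13 dual

PAIRS = 6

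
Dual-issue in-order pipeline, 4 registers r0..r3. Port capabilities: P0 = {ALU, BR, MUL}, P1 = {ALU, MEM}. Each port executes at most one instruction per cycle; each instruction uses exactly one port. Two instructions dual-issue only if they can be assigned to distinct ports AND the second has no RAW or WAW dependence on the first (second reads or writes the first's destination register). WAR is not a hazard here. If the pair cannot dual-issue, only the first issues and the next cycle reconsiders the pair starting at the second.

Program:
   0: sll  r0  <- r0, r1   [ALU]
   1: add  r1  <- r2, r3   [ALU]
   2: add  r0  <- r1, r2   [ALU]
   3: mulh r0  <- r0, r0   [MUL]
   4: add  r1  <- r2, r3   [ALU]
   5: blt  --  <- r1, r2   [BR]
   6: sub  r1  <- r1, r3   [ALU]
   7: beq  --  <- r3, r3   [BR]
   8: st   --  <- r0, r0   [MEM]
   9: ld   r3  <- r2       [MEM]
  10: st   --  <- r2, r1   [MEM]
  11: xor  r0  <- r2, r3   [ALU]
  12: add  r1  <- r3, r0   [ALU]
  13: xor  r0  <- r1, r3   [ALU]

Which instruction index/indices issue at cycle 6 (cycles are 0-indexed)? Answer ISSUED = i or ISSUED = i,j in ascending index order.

[0] i0+i1  sll.ALU;add.ALU  -- pair
[1] i2  add.ALU  -- RAW+WAW r0
[2] i3+i4  mulh.MUL;add.ALU  -- pair
[3] i5+i6  blt.BR;sub.ALU  -- pair
[4] i7+i8  beq.BR;st.MEM  -- pair
[5] i9  ld.MEM  -- no-port MEM/MEM
[6] i10+i11  st.MEM;xor.ALU  -- pair
[7] i12  add.ALU  -- RAW r1
[8] i13  xor.ALU  -- tail

ISSUED = 10,11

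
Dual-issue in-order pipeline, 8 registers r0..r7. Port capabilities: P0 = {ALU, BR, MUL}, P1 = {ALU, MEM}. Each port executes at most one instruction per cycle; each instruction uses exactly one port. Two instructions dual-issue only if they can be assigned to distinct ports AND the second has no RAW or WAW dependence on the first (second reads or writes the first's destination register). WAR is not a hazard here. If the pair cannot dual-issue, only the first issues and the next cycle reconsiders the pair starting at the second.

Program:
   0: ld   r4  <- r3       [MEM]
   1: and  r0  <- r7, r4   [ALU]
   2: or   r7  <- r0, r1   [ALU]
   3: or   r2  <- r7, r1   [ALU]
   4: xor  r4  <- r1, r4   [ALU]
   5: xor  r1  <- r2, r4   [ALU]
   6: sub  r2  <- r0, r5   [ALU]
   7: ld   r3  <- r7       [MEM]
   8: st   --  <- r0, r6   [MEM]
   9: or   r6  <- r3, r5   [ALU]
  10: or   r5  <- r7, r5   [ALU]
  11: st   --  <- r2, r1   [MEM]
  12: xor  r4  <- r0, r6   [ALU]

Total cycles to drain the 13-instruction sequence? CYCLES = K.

CYCLES = 9

t=0 i0:ld ; RAW r4
t=1 i1:and ; RAW r0
t=2 i2:or ; RAW r7
t=3 i3,i4:or+xor ; pair
t=4 i5,i6:xor+sub ; pair
t=5 i7:ld ; no-port MEM/MEM
t=6 i8,i9:st+or ; pair
t=7 i10,i11:or+st ; pair
t=8 i12:xor ; tail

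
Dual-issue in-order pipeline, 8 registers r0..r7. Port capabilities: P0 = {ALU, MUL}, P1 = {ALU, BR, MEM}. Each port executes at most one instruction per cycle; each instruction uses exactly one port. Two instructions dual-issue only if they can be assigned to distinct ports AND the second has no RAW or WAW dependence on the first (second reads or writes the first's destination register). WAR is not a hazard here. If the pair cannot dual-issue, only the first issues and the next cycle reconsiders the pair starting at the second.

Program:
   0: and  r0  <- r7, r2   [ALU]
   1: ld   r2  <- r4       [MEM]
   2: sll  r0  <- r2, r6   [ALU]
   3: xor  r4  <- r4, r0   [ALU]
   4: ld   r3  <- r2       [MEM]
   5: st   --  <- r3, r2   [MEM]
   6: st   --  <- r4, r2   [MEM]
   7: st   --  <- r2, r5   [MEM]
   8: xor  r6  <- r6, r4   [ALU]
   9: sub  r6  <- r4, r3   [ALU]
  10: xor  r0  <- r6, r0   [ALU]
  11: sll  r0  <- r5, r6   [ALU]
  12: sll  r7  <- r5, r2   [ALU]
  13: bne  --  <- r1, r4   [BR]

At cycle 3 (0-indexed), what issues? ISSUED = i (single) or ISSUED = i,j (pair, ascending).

[0] i0/i1  and ld  -- dual
[1] i2  sll  -- RAW r0
[2] i3/i4  xor ld  -- dual
[3] i5  st  -- no-port MEM/MEM
[4] i6  st  -- no-port MEM/MEM
[5] i7/i8  st xor  -- dual
[6] i9  sub  -- RAW r6
[7] i10  xor  -- WAW r0
[8] i11/i12  sll sll  -- dual
[9] i13  bne  -- tail

ISSUED = 5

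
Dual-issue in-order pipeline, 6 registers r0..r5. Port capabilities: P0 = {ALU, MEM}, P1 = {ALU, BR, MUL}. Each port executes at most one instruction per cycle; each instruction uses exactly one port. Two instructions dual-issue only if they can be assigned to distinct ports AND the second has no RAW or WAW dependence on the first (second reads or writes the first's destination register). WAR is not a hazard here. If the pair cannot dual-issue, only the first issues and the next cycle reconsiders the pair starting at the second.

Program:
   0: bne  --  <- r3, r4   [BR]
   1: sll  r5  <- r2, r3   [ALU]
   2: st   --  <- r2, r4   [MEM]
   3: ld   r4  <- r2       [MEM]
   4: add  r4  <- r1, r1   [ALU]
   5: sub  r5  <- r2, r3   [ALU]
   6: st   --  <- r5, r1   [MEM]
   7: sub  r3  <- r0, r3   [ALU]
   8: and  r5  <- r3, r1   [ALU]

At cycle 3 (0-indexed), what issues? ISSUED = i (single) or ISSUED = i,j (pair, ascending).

c0: i0/i1 bne;sll  pair
c1: i2 st  no-port MEM/MEM
c2: i3 ld  WAW r4
c3: i4/i5 add;sub  pair
c4: i6/i7 st;sub  pair
c5: i8 and  tail

ISSUED = 4,5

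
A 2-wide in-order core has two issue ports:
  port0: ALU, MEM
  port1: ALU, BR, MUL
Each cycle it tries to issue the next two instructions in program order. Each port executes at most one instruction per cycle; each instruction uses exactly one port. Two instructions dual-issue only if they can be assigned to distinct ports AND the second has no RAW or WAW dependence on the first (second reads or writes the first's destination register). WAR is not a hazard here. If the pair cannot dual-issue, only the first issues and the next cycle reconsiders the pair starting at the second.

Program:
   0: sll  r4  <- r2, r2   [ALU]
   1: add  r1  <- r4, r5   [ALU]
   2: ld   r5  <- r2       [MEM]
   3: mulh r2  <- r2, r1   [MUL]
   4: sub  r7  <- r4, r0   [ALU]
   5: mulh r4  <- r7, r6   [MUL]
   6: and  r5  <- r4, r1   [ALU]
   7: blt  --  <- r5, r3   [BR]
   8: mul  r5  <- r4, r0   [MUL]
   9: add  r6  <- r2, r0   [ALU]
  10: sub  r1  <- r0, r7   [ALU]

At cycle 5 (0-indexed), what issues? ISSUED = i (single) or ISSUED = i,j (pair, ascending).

ISSUED = 7

t=0 i0:sll ; RAW r4
t=1 i1&i2:add ld ; pair
t=2 i3&i4:mulh sub ; pair
t=3 i5:mulh ; RAW r4
t=4 i6:and ; RAW r5
t=5 i7:blt ; no-port BR/MUL
t=6 i8&i9:mul add ; pair
t=7 i10:sub ; tail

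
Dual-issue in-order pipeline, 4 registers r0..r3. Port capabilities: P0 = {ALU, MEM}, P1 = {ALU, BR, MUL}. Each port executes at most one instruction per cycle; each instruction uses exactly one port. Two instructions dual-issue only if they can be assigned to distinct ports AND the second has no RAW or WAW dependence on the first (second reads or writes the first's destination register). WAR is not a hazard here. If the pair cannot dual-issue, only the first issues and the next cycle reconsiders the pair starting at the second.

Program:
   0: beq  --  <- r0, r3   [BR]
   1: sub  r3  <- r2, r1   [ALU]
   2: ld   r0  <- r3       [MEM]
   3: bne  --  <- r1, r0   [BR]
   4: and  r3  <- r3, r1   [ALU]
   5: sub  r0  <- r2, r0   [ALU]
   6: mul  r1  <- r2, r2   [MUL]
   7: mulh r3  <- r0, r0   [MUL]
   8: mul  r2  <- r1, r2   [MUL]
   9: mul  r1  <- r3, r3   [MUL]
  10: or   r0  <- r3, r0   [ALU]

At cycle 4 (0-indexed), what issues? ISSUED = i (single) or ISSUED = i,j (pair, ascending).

ISSUED = 7

#0 head=0: beq;sub i0,i1 dual
#1 head=2: ld i2 RAW r0
#2 head=3: bne;and i3,i4 dual
#3 head=5: sub;mul i5,i6 dual
#4 head=7: mulh i7 no-port MUL/MUL
#5 head=8: mul i8 no-port MUL/MUL
#6 head=9: mul;or i9,i10 dual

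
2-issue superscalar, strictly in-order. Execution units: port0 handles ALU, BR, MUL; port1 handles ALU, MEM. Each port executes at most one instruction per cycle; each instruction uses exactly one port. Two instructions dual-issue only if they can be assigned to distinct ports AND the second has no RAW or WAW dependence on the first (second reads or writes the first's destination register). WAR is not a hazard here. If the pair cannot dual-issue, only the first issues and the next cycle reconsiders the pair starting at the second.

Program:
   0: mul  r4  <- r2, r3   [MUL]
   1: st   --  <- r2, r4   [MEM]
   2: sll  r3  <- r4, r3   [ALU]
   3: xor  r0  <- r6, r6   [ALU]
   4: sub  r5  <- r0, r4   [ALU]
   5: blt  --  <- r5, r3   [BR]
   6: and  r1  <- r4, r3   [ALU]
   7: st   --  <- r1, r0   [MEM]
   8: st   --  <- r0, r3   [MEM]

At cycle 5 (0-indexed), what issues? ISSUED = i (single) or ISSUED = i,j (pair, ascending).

ISSUED = 7

#0 head=0: mul.MUL i0 RAW r4
#1 head=1: st.MEM/sll.ALU i1&i2 2-wide
#2 head=3: xor.ALU i3 RAW r0
#3 head=4: sub.ALU i4 RAW r5
#4 head=5: blt.BR/and.ALU i5&i6 2-wide
#5 head=7: st.MEM i7 no-port MEM/MEM
#6 head=8: st.MEM i8 tail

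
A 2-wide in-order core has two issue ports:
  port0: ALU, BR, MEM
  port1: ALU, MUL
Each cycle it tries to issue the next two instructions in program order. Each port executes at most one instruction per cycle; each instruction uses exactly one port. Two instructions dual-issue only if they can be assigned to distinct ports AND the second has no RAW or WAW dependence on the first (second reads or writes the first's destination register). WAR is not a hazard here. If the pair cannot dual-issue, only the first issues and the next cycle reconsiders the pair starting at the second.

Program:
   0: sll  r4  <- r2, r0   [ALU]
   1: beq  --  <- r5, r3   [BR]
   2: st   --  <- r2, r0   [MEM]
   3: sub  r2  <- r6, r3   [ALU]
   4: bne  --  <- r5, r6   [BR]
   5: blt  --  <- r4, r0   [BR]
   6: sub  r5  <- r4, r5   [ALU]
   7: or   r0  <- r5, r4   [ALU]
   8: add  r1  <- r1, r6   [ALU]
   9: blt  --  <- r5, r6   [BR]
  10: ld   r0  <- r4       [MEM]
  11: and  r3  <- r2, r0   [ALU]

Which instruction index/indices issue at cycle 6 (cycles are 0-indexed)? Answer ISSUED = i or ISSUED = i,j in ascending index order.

0. sll beq @i0,i1  | dual
1. st sub @i2,i3  | dual
2. bne @i4  | no-port BR/BR
3. blt sub @i5,i6  | dual
4. or add @i7,i8  | dual
5. blt @i9  | no-port BR/MEM
6. ld @i10  | RAW r0
7. and @i11  | tail

ISSUED = 10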